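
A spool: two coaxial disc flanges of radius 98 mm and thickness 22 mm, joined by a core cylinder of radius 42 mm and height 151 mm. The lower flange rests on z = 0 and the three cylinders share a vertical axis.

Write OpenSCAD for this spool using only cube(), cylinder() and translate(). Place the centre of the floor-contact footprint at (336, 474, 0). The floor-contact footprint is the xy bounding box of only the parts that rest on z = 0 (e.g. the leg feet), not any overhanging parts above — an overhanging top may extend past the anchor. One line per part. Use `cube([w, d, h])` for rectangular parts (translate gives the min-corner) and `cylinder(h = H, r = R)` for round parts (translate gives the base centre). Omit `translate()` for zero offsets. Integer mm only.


translate([336, 474, 0]) cylinder(h = 22, r = 98);
translate([336, 474, 22]) cylinder(h = 151, r = 42);
translate([336, 474, 173]) cylinder(h = 22, r = 98);


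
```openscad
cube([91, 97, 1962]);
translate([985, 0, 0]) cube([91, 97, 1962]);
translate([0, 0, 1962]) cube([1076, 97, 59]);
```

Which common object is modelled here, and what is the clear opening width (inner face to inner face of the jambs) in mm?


A door frame. The clear opening width is 894 mm.

Two 1962 mm tall posts with a header on top — a door frame. The left jamb is 91 mm wide at x = 0; the right jamb starts at x = 985. The clear opening is 985 − 91 = 894 mm.


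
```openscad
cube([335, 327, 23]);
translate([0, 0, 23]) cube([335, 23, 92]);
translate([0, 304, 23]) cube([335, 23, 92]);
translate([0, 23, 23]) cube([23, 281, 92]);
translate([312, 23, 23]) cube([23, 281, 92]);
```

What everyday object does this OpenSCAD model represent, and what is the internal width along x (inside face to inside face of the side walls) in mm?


An open box. The internal width is 289 mm.

A 335×327 base slab with four walls standing on it — an open box. The base is 335 mm wide and the walls are 23 mm thick, so the internal width is 335 − 2 × 23 = 289 mm.


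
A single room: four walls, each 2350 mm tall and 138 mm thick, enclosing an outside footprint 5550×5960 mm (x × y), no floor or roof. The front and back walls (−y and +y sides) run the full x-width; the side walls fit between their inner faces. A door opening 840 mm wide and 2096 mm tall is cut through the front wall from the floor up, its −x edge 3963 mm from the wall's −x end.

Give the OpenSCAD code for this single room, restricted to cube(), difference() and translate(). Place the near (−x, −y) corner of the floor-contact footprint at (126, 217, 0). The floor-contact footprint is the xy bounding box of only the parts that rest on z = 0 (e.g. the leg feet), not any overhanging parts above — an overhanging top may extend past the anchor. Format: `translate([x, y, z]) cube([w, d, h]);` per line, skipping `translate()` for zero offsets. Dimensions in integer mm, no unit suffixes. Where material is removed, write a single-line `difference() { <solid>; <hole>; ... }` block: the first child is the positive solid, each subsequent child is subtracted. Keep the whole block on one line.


difference() { translate([126, 217, 0]) cube([5550, 138, 2350]); translate([4089, 217, 0]) cube([840, 138, 2096]); }
translate([126, 6039, 0]) cube([5550, 138, 2350]);
translate([126, 355, 0]) cube([138, 5684, 2350]);
translate([5538, 355, 0]) cube([138, 5684, 2350]);


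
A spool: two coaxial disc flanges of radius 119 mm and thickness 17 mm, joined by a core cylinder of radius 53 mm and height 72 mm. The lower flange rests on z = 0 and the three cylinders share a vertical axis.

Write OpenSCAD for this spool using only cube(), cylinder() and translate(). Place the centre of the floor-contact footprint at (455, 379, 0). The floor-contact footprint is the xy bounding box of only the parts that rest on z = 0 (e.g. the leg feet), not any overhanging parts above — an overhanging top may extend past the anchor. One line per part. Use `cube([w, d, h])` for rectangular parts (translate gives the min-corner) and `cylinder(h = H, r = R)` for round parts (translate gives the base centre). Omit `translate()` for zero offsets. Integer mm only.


translate([455, 379, 0]) cylinder(h = 17, r = 119);
translate([455, 379, 17]) cylinder(h = 72, r = 53);
translate([455, 379, 89]) cylinder(h = 17, r = 119);


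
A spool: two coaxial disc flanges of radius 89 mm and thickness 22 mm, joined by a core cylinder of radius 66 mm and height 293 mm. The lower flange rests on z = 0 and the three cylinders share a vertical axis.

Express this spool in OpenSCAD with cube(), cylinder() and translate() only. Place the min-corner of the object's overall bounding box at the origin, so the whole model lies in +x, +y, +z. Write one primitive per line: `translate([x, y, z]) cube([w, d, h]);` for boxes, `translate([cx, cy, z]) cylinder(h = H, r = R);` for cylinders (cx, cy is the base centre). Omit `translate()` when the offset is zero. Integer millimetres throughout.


translate([89, 89, 0]) cylinder(h = 22, r = 89);
translate([89, 89, 22]) cylinder(h = 293, r = 66);
translate([89, 89, 315]) cylinder(h = 22, r = 89);


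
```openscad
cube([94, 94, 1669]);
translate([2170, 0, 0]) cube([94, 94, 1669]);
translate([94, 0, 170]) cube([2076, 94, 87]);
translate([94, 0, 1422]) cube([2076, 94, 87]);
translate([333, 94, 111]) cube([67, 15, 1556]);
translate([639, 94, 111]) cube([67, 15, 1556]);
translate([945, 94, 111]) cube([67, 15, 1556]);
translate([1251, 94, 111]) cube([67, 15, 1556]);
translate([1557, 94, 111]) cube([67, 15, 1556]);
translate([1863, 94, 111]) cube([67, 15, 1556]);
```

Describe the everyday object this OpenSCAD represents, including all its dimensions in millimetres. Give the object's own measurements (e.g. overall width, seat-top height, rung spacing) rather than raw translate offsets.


A fence section. Two 94×94 mm posts, 1669 mm tall, stand on the floor with a clear span of 2076 mm between their inner faces. Two horizontal rails of 94×87 mm section span the gap between the posts with their undersides at z = 170 mm and z = 1422 mm, flush with the posts' −y face. 6 pickets, each 67 mm wide, 15 mm thick and 1556 mm tall, are fixed to the +y face of the rails with their bottoms at z = 111 mm, spaced across the span with a 239 mm gap after the −x post and between neighbouring pickets, with 240 mm left before the +x post.


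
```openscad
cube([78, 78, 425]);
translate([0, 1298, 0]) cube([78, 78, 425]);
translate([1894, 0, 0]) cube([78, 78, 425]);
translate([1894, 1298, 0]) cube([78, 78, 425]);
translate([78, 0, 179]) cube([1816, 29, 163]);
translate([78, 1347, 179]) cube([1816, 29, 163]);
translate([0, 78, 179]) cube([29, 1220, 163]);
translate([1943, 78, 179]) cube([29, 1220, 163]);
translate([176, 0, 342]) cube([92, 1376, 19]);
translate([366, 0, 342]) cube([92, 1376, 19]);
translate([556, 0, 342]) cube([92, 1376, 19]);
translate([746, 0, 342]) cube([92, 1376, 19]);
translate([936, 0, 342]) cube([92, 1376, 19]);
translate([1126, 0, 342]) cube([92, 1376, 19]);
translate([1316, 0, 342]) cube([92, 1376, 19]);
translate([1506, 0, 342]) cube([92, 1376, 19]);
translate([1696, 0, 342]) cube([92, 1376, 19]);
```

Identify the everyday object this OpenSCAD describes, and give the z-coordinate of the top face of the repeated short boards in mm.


A bed frame. The slat-top height is 361 mm.

Four posts, four rails, and a row of slats — a bed frame. Slats sit on the rails at z = 179 + 163 = 342; with slat thickness 19, the top is 361 mm.


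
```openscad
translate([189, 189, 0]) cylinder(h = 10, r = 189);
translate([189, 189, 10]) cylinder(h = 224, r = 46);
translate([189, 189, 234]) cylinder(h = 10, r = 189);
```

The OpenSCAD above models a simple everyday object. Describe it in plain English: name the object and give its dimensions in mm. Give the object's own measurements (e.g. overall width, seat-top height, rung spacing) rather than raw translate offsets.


A spool: two coaxial disc flanges of radius 189 mm and thickness 10 mm, joined by a core cylinder of radius 46 mm and height 224 mm. The lower flange rests on z = 0 and the three cylinders share a vertical axis.


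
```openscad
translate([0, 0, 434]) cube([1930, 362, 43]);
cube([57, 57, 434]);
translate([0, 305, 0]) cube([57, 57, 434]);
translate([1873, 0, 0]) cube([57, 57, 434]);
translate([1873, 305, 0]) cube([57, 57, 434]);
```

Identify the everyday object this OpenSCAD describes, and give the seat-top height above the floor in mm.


A bench. The seat-top height is 477 mm.

A long slab on four corner posts — a bench. The slab sits at z = 434 with thickness 43, so the top is 434 + 43 = 477 mm.


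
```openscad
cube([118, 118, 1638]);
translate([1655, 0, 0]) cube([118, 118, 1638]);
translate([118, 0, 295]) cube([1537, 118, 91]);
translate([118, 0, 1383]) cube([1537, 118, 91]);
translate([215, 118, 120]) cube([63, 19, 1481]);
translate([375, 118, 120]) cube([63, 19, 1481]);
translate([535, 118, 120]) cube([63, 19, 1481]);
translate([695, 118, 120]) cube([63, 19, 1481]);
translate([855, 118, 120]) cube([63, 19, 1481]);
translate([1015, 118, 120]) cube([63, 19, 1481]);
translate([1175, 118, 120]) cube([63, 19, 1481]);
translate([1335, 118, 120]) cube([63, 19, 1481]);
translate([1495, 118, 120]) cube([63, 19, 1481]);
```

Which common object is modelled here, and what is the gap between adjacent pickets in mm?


A fence section. The picket gap is 97 mm.

Two posts, two rails, 9 pickets — a fence section. Span 1537 mm holds 9 pickets of 63 mm with 10 equal gaps: ⌊(1537 − 9·63) / 10⌋ = 97 mm.


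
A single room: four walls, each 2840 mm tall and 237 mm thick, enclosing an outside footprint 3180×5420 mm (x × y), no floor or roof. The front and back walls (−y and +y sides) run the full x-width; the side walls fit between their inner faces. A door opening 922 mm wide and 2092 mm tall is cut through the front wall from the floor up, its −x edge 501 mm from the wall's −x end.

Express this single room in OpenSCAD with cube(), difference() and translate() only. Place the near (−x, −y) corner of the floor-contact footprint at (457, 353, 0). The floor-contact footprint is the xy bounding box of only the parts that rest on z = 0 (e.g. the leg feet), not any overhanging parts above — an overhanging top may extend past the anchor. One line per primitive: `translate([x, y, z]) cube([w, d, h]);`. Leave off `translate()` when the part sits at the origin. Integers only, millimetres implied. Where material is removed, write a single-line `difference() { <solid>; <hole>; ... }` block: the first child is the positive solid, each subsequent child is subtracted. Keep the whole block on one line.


difference() { translate([457, 353, 0]) cube([3180, 237, 2840]); translate([958, 353, 0]) cube([922, 237, 2092]); }
translate([457, 5536, 0]) cube([3180, 237, 2840]);
translate([457, 590, 0]) cube([237, 4946, 2840]);
translate([3400, 590, 0]) cube([237, 4946, 2840]);


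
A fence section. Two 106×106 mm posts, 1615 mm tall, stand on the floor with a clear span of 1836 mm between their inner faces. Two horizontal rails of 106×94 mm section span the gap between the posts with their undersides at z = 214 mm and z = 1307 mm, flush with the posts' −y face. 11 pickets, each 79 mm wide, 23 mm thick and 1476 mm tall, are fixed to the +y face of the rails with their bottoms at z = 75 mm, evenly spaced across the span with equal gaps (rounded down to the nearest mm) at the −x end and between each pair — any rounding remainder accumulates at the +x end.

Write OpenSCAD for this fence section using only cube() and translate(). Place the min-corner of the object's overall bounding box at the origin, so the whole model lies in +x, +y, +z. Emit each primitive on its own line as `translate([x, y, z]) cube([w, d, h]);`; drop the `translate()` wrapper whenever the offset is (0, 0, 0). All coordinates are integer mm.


cube([106, 106, 1615]);
translate([1942, 0, 0]) cube([106, 106, 1615]);
translate([106, 0, 214]) cube([1836, 106, 94]);
translate([106, 0, 1307]) cube([1836, 106, 94]);
translate([186, 106, 75]) cube([79, 23, 1476]);
translate([345, 106, 75]) cube([79, 23, 1476]);
translate([504, 106, 75]) cube([79, 23, 1476]);
translate([663, 106, 75]) cube([79, 23, 1476]);
translate([822, 106, 75]) cube([79, 23, 1476]);
translate([981, 106, 75]) cube([79, 23, 1476]);
translate([1140, 106, 75]) cube([79, 23, 1476]);
translate([1299, 106, 75]) cube([79, 23, 1476]);
translate([1458, 106, 75]) cube([79, 23, 1476]);
translate([1617, 106, 75]) cube([79, 23, 1476]);
translate([1776, 106, 75]) cube([79, 23, 1476]);


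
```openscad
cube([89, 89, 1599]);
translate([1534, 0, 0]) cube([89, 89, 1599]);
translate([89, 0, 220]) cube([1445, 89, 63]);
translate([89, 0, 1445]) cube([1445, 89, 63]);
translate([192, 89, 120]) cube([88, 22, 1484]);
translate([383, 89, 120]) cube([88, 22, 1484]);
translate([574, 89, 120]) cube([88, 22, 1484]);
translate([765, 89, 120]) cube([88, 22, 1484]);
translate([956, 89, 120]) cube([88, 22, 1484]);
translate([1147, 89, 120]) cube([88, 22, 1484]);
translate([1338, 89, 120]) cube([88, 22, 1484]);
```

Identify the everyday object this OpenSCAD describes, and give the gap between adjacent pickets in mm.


A fence section. The picket gap is 103 mm.

Two posts, two rails, 7 pickets — a fence section. Span 1445 mm holds 7 pickets of 88 mm with 8 equal gaps: ⌊(1445 − 7·88) / 8⌋ = 103 mm.


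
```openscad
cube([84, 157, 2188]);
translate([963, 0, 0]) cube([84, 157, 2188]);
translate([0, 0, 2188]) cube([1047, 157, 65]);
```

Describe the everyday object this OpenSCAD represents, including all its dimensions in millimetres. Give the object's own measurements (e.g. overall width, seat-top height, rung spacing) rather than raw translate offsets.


A door frame. The clear opening is 879 mm wide and 2188 mm high. Two 84 mm wide jambs, 157 mm deep, stand either side of the opening from the floor to the top of the opening. A 65 mm thick head sits across the top of both jambs, spanning the full outside width of the frame.


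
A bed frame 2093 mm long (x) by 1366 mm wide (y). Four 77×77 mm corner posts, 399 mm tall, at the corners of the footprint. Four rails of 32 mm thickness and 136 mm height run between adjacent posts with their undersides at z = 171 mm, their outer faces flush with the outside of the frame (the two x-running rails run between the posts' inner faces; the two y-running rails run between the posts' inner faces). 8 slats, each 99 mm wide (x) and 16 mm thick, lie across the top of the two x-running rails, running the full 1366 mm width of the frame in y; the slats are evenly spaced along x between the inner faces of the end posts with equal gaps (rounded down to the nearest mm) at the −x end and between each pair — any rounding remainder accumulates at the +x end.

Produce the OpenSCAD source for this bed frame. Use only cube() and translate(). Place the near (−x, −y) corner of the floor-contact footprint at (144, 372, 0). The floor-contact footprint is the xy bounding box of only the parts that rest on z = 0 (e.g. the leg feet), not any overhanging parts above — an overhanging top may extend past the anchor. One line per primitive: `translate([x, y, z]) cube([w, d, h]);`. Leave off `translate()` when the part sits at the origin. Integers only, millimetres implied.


translate([144, 372, 0]) cube([77, 77, 399]);
translate([144, 1661, 0]) cube([77, 77, 399]);
translate([2160, 372, 0]) cube([77, 77, 399]);
translate([2160, 1661, 0]) cube([77, 77, 399]);
translate([221, 372, 171]) cube([1939, 32, 136]);
translate([221, 1706, 171]) cube([1939, 32, 136]);
translate([144, 449, 171]) cube([32, 1212, 136]);
translate([2205, 449, 171]) cube([32, 1212, 136]);
translate([348, 372, 307]) cube([99, 1366, 16]);
translate([574, 372, 307]) cube([99, 1366, 16]);
translate([800, 372, 307]) cube([99, 1366, 16]);
translate([1026, 372, 307]) cube([99, 1366, 16]);
translate([1252, 372, 307]) cube([99, 1366, 16]);
translate([1478, 372, 307]) cube([99, 1366, 16]);
translate([1704, 372, 307]) cube([99, 1366, 16]);
translate([1930, 372, 307]) cube([99, 1366, 16]);


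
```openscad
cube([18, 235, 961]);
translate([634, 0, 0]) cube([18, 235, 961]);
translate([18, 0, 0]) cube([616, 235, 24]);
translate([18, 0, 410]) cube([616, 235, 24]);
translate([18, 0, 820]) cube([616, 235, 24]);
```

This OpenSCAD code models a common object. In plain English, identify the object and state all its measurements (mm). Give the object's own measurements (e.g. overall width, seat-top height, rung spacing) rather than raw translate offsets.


An open bookshelf. Two side panels, each 18 mm thick, 235 mm deep and 961 mm tall, stand 652 mm apart (outside-to-outside). Between them sit 3 shelves, each 24 mm thick and 235 mm deep, spanning the full gap between the sides. The bottom shelf rests on the floor (its underside at z = 0) and the clear gap between one shelf's top and the next shelf's underside is 386 mm.


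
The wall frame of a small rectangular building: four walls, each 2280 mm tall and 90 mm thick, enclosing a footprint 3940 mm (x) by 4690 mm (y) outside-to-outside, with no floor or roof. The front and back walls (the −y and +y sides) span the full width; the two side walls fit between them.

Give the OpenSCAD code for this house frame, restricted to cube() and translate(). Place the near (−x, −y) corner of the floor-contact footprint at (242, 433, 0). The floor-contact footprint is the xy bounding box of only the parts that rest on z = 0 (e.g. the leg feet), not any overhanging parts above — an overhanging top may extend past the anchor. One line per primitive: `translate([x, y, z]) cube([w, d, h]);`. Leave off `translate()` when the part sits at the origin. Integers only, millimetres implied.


translate([242, 433, 0]) cube([3940, 90, 2280]);
translate([242, 5033, 0]) cube([3940, 90, 2280]);
translate([242, 523, 0]) cube([90, 4510, 2280]);
translate([4092, 523, 0]) cube([90, 4510, 2280]);


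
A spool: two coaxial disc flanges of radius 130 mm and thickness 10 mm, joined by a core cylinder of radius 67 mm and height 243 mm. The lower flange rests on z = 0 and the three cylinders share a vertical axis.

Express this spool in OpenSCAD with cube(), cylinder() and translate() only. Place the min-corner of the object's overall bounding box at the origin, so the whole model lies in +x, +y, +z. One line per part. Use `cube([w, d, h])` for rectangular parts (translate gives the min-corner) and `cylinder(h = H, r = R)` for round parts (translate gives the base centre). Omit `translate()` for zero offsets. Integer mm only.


translate([130, 130, 0]) cylinder(h = 10, r = 130);
translate([130, 130, 10]) cylinder(h = 243, r = 67);
translate([130, 130, 253]) cylinder(h = 10, r = 130);


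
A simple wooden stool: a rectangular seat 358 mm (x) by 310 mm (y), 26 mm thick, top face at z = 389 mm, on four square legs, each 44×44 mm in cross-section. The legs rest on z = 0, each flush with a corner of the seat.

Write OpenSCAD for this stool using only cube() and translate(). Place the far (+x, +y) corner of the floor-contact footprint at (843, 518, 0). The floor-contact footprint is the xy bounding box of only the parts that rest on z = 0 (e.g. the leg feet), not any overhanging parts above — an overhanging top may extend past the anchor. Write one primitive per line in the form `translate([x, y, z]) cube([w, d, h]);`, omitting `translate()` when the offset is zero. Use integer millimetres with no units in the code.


translate([485, 208, 363]) cube([358, 310, 26]);
translate([485, 208, 0]) cube([44, 44, 363]);
translate([799, 208, 0]) cube([44, 44, 363]);
translate([485, 474, 0]) cube([44, 44, 363]);
translate([799, 474, 0]) cube([44, 44, 363]);


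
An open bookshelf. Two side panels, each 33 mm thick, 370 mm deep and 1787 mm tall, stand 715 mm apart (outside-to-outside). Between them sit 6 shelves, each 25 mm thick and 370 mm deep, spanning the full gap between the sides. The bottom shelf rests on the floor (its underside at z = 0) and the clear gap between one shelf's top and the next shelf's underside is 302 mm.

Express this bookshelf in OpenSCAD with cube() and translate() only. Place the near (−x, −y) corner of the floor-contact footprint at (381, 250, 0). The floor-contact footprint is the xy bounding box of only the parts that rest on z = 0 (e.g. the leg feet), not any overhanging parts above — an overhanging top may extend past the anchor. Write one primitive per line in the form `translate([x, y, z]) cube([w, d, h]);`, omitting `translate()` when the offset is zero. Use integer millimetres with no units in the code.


translate([381, 250, 0]) cube([33, 370, 1787]);
translate([1063, 250, 0]) cube([33, 370, 1787]);
translate([414, 250, 0]) cube([649, 370, 25]);
translate([414, 250, 327]) cube([649, 370, 25]);
translate([414, 250, 654]) cube([649, 370, 25]);
translate([414, 250, 981]) cube([649, 370, 25]);
translate([414, 250, 1308]) cube([649, 370, 25]);
translate([414, 250, 1635]) cube([649, 370, 25]);


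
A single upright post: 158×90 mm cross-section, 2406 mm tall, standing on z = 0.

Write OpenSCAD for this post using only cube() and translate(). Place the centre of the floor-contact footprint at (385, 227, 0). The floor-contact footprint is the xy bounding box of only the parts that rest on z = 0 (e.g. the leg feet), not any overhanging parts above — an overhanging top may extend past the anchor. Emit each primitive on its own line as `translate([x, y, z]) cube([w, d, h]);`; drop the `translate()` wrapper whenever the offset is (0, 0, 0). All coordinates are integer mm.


translate([306, 182, 0]) cube([158, 90, 2406]);


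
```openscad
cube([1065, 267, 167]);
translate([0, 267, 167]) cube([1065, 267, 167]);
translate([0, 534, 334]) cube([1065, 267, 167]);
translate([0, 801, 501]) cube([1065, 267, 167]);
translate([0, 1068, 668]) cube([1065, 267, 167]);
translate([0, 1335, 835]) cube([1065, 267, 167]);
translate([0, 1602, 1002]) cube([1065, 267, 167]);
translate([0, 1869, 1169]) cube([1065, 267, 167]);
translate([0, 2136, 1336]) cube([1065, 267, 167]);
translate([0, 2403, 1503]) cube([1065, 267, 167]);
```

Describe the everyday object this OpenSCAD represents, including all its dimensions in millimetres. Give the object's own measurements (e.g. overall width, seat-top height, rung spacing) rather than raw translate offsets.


A straight staircase of 10 solid steps. Each step is 1065 mm wide (x), 267 mm deep (y, the going) and 167 mm tall (the rise). The first step rests on the floor; each subsequent step sits one going further in +y and one rise higher in +z, directly behind and above the previous step with no overlap.


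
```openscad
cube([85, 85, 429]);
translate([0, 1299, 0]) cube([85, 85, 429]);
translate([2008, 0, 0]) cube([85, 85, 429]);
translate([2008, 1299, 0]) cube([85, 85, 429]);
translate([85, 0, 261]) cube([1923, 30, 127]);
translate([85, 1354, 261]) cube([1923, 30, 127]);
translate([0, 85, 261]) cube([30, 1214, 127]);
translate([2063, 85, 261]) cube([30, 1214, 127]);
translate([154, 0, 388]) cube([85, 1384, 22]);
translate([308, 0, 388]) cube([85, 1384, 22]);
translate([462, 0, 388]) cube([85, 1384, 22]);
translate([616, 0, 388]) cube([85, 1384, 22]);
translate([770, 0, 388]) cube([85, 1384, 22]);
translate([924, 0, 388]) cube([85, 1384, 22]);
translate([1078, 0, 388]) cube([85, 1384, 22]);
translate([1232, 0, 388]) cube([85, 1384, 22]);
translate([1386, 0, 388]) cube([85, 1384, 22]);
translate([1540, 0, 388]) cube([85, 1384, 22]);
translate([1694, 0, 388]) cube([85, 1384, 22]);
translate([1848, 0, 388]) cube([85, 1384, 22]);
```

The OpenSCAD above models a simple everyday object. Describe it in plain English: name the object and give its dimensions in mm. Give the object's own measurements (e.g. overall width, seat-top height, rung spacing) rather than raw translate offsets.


A bed frame 2093 mm long (x) by 1384 mm wide (y). Four 85×85 mm corner posts, 429 mm tall, at the corners of the footprint. Four rails of 30 mm thickness and 127 mm height run between adjacent posts with their undersides at z = 261 mm, their outer faces flush with the outside of the frame (the two x-running rails run between the posts' inner faces; the two y-running rails run between the posts' inner faces). 12 slats, each 85 mm wide (x) and 22 mm thick, lie across the top of the two x-running rails, running the full 1384 mm width of the frame in y; along x they sit between the end posts with a 69 mm gap after the −x posts and between neighbouring slats, leaving 75 mm before the +x posts.


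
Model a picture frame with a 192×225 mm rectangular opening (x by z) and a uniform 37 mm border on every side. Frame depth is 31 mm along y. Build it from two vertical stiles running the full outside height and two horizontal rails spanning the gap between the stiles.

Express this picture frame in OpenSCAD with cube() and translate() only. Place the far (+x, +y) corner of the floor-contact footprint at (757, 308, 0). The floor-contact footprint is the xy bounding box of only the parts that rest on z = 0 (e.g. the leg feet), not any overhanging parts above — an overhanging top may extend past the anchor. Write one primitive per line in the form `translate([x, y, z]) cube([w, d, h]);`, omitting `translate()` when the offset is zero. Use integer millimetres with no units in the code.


translate([491, 277, 0]) cube([37, 31, 299]);
translate([720, 277, 0]) cube([37, 31, 299]);
translate([528, 277, 0]) cube([192, 31, 37]);
translate([528, 277, 262]) cube([192, 31, 37]);


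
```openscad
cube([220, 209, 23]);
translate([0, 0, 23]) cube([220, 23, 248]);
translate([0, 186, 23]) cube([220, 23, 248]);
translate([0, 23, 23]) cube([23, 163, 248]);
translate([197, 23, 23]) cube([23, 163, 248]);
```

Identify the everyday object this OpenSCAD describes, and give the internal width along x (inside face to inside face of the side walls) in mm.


An open box. The internal width is 174 mm.

A 220×209 base slab with four walls standing on it — an open box. The base is 220 mm wide and the walls are 23 mm thick, so the internal width is 220 − 2 × 23 = 174 mm.


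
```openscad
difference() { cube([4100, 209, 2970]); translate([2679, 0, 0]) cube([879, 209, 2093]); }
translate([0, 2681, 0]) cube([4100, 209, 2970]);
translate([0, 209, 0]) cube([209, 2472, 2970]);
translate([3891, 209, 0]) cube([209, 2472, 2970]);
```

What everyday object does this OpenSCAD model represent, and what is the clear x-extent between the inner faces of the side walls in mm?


A single room. The interior width is 3682 mm.

Four walls enclosing a rectangle with a door in the front wall — a room. Outside width 4100 minus two 209 mm walls gives 3682 mm.


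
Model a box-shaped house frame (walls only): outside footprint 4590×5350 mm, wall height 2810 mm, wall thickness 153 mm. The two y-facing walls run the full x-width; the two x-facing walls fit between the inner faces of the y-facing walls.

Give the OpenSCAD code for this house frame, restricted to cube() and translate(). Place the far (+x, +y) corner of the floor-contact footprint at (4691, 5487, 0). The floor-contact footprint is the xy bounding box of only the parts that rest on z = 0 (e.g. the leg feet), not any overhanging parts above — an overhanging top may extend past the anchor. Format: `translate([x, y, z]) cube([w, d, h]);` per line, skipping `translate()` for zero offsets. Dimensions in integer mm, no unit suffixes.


translate([101, 137, 0]) cube([4590, 153, 2810]);
translate([101, 5334, 0]) cube([4590, 153, 2810]);
translate([101, 290, 0]) cube([153, 5044, 2810]);
translate([4538, 290, 0]) cube([153, 5044, 2810]);


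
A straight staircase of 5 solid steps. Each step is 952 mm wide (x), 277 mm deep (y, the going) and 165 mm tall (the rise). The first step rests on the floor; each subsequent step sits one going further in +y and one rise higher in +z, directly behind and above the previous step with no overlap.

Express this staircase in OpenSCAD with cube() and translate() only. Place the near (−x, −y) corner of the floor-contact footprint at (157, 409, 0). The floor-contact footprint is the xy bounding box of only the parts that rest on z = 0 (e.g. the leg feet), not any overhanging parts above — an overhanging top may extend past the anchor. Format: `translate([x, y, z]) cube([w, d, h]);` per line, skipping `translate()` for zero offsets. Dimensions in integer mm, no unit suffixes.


translate([157, 409, 0]) cube([952, 277, 165]);
translate([157, 686, 165]) cube([952, 277, 165]);
translate([157, 963, 330]) cube([952, 277, 165]);
translate([157, 1240, 495]) cube([952, 277, 165]);
translate([157, 1517, 660]) cube([952, 277, 165]);


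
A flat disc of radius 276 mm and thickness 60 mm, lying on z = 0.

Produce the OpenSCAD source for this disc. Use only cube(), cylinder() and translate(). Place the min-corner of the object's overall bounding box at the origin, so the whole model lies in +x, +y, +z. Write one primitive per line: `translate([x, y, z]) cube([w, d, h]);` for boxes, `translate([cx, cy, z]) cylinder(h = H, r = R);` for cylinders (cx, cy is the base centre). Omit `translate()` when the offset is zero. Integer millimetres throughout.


translate([276, 276, 0]) cylinder(h = 60, r = 276);


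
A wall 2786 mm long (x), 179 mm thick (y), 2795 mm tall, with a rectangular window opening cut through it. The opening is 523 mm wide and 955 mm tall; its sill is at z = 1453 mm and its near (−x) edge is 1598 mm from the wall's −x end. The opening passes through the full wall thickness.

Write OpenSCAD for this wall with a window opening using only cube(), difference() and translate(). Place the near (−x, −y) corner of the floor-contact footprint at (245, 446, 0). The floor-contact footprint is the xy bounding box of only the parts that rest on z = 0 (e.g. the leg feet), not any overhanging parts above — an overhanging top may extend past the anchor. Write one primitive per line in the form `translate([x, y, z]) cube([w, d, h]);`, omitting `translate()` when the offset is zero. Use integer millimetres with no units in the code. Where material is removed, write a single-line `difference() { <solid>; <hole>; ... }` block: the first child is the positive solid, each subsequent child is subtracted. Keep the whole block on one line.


difference() { translate([245, 446, 0]) cube([2786, 179, 2795]); translate([1843, 446, 1453]) cube([523, 179, 955]); }


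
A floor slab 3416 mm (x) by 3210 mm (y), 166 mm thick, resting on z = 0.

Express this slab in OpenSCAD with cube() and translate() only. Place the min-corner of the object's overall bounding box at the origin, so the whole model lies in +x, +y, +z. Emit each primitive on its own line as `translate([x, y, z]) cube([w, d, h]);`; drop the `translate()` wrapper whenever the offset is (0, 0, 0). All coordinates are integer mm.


cube([3416, 3210, 166]);


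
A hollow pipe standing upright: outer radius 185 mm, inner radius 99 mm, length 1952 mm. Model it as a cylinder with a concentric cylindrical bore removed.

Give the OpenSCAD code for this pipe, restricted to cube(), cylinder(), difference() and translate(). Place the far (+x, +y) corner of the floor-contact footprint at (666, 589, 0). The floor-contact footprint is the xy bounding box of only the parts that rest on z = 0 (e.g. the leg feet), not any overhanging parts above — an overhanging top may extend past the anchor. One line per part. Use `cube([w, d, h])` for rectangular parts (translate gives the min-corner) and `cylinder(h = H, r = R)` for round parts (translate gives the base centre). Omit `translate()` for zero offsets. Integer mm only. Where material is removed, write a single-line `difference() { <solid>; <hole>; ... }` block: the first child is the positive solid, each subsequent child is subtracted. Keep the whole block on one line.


difference() { translate([481, 404, 0]) cylinder(h = 1952, r = 185); translate([481, 404, 0]) cylinder(h = 1952, r = 99); }


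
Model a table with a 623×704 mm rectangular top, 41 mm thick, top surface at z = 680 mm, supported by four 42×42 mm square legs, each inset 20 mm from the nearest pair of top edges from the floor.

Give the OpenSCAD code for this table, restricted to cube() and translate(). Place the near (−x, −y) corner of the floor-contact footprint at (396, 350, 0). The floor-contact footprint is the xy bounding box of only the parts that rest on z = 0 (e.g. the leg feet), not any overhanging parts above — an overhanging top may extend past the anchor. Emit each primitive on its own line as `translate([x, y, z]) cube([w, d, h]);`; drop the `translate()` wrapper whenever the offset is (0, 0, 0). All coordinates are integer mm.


translate([376, 330, 639]) cube([623, 704, 41]);
translate([396, 350, 0]) cube([42, 42, 639]);
translate([937, 350, 0]) cube([42, 42, 639]);
translate([396, 972, 0]) cube([42, 42, 639]);
translate([937, 972, 0]) cube([42, 42, 639]);


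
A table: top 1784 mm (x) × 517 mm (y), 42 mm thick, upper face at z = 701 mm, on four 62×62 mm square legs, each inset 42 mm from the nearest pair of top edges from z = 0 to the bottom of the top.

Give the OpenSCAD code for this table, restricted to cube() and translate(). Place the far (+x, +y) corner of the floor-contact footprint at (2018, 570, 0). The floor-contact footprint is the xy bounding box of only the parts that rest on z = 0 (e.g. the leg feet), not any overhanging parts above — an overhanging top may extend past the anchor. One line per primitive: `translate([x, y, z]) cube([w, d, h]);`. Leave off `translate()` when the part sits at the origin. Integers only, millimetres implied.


// leg_h = 701 - 42 = 659
translate([276, 95, 659]) cube([1784, 517, 42]);
translate([318, 137, 0]) cube([62, 62, 659]);
translate([1956, 137, 0]) cube([62, 62, 659]);
translate([318, 508, 0]) cube([62, 62, 659]);
translate([1956, 508, 0]) cube([62, 62, 659]);


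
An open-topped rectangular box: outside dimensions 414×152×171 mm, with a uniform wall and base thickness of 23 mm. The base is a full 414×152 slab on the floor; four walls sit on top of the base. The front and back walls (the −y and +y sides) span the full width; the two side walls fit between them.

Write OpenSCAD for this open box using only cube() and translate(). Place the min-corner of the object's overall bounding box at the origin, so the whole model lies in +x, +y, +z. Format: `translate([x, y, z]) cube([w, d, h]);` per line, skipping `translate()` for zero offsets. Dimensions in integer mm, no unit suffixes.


cube([414, 152, 23]);
translate([0, 0, 23]) cube([414, 23, 148]);
translate([0, 129, 23]) cube([414, 23, 148]);
translate([0, 23, 23]) cube([23, 106, 148]);
translate([391, 23, 23]) cube([23, 106, 148]);


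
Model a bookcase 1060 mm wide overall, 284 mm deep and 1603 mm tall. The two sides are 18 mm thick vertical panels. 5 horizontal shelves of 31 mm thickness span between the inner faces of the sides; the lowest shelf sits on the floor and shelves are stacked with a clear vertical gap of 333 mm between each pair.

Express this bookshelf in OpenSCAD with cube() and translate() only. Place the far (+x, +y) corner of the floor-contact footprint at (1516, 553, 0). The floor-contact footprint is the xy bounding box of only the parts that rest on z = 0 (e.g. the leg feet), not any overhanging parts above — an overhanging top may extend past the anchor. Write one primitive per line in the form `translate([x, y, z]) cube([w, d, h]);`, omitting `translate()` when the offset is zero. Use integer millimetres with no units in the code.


translate([456, 269, 0]) cube([18, 284, 1603]);
translate([1498, 269, 0]) cube([18, 284, 1603]);
translate([474, 269, 0]) cube([1024, 284, 31]);
translate([474, 269, 364]) cube([1024, 284, 31]);
translate([474, 269, 728]) cube([1024, 284, 31]);
translate([474, 269, 1092]) cube([1024, 284, 31]);
translate([474, 269, 1456]) cube([1024, 284, 31]);


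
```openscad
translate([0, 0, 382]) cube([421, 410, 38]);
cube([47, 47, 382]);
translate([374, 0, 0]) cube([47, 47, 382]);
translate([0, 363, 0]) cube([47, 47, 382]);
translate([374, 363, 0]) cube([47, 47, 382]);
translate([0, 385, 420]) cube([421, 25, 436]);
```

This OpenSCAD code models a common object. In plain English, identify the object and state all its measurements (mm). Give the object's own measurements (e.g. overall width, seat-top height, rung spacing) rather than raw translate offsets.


A chair. The seat is a 421×410×38 mm slab with its top at z = 420 mm, on four 47×47 mm corner legs (flush with the seat edges, standing on z = 0). A flat backrest 25 mm thick, 436 mm tall, spans the full seat width and rises from the seat top along its +y edge, rear face flush with the rear of the seat.


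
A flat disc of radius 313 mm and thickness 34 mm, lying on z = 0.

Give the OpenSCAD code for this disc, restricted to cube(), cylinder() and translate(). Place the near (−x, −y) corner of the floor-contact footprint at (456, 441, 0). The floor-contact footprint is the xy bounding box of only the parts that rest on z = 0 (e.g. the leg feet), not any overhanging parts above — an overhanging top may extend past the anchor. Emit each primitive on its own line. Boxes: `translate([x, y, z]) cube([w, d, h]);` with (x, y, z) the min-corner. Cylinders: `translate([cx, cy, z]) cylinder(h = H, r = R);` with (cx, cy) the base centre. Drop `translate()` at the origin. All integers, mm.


translate([769, 754, 0]) cylinder(h = 34, r = 313);


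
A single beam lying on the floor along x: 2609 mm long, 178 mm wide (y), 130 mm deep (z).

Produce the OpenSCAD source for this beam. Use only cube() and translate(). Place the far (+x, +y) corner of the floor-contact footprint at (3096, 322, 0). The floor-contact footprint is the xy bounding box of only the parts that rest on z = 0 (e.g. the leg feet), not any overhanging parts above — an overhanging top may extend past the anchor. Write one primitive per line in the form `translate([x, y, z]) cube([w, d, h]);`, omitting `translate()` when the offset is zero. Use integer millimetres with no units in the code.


translate([487, 144, 0]) cube([2609, 178, 130]);


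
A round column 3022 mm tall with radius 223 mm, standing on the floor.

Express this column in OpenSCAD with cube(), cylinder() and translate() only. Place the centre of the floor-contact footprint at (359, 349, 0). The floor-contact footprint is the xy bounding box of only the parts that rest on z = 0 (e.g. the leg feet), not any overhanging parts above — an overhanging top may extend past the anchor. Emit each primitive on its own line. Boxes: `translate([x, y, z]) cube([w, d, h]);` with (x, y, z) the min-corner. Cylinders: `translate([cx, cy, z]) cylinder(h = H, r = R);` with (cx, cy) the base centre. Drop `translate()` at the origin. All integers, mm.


translate([359, 349, 0]) cylinder(h = 3022, r = 223);


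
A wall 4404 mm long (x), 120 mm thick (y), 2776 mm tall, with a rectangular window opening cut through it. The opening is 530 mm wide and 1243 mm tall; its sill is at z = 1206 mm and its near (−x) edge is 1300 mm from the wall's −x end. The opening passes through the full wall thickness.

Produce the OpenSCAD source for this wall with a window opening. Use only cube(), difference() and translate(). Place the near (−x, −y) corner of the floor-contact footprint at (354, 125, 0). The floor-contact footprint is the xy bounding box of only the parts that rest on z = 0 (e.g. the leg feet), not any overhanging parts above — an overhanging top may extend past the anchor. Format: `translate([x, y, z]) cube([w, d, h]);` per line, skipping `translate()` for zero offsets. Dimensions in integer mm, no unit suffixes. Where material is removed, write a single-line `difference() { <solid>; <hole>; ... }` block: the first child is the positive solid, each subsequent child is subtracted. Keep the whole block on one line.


difference() { translate([354, 125, 0]) cube([4404, 120, 2776]); translate([1654, 125, 1206]) cube([530, 120, 1243]); }


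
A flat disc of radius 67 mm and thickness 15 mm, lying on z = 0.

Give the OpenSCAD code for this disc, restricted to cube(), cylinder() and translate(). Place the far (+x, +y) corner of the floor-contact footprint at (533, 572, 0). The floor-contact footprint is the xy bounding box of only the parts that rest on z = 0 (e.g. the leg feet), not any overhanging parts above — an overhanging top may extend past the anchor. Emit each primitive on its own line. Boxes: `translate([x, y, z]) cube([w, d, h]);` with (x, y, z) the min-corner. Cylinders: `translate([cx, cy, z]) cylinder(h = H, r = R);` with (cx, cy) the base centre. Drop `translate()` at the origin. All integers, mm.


translate([466, 505, 0]) cylinder(h = 15, r = 67);
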